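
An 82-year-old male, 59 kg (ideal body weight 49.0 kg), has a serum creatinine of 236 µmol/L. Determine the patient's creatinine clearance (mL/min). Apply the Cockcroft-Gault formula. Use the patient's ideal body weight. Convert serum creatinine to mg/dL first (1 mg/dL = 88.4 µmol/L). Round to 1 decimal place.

SCr = 236 / 88.4 = 2.67 mg/dL
CrCl = (140 − 82) × 49 / (72 × 2.67) = 2842.0 / 192.24 ≈ 14.8 mL/min

14.8 mL/min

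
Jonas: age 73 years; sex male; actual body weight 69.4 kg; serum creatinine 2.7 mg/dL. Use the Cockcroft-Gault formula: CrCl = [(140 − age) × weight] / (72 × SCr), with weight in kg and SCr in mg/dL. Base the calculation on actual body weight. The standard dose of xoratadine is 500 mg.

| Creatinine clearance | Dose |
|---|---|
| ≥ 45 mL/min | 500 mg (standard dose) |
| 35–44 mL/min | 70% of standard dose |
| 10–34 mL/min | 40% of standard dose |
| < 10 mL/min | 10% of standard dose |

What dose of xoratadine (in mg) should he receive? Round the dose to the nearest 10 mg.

CrCl = (140 − 73) × 69.4 / (72 × 2.7) = 4649.8 / 194.40 ≈ 23.9 mL/min
CrCl ≈ 24 mL/min → bracket 10–34 mL/min.
40% of 500 mg = 200 mg

200 mg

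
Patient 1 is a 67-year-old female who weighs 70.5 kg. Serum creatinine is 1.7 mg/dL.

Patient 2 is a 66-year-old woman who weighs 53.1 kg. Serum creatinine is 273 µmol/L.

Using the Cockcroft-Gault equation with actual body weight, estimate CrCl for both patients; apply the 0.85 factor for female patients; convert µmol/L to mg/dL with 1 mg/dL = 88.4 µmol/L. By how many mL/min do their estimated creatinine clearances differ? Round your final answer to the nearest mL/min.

Patient 1: CrCl = (140 − 67) × 70.5 / (72 × 1.7) × 0.85 = 5146.5 / 122.40 × 0.85 ≈ 35.7 mL/min
Patient 2: SCr = 273 / 88.4 = 3.088 mg/dL
Patient 2: CrCl = (140 − 66) × 53.1 / (72 × 3.088) × 0.85 = 3929.4 / 222.34 × 0.85 ≈ 15.0 mL/min
|35.7 − 15.0| = 20.7 mL/min

21 mL/min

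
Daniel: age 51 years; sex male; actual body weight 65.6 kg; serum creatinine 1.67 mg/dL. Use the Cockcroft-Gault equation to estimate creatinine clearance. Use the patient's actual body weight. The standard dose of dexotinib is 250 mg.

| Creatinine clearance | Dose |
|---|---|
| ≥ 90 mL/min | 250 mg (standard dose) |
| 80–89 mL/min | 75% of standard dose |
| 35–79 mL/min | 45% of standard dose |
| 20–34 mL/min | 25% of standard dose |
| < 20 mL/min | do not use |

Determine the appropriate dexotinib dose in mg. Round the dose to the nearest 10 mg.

CrCl = (140 − 51) × 65.6 / (72 × 1.67) = 5838.4 / 120.24 ≈ 48.6 mL/min
CrCl ≈ 49 mL/min → bracket 35–79 mL/min.
45% of 250 mg = 112.5 mg → 110 mg

110 mg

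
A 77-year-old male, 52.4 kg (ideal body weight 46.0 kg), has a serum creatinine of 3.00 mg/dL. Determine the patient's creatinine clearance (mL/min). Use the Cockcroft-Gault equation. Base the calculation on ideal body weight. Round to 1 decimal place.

CrCl = (140 − 77) × 46 / (72 × 3) = 2898.0 / 216.00 ≈ 13.4 mL/min

13.4 mL/min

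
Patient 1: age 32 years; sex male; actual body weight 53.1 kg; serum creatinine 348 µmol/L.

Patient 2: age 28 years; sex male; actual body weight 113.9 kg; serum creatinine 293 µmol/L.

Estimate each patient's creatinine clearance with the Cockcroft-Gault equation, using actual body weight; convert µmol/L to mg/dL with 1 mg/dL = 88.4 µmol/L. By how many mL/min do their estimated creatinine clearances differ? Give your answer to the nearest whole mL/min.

33 mL/min

Patient 1: SCr = 348 / 88.4 = 3.937 mg/dL
Patient 1: CrCl = (140 − 32) × 53.1 / (72 × 3.937) = 5734.8 / 283.46 ≈ 20.2 mL/min
Patient 2: SCr = 293 / 88.4 = 3.314 mg/dL
Patient 2: CrCl = (140 − 28) × 113.9 / (72 × 3.314) = 12756.8 / 238.61 ≈ 53.5 mL/min
|20.2 − 53.5| = 33.3 mL/min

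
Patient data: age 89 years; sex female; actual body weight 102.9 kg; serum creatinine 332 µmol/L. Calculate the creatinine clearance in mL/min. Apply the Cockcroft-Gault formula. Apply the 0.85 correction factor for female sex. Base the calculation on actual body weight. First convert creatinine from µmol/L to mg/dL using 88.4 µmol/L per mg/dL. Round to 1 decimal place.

16.5 mL/min

SCr = 332 / 88.4 = 3.756 mg/dL
CrCl = (140 − 89) × 102.9 / (72 × 3.756) × 0.85 = 5247.9 / 270.43 × 0.85 ≈ 16.5 mL/min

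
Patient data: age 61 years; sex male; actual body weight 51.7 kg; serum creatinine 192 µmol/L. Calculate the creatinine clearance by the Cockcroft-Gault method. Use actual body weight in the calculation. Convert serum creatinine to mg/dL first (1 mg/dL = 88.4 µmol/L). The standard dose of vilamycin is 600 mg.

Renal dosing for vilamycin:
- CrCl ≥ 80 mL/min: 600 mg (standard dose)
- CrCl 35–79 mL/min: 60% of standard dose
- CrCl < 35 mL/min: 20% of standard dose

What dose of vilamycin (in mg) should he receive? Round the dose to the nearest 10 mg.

120 mg

SCr = 192 / 88.4 = 2.172 mg/dL
CrCl = (140 − 61) × 51.7 / (72 × 2.172) = 4084.3 / 156.38 ≈ 26.1 mL/min
CrCl ≈ 26 mL/min → bracket < 35 mL/min.
20% of 600 mg = 120 mg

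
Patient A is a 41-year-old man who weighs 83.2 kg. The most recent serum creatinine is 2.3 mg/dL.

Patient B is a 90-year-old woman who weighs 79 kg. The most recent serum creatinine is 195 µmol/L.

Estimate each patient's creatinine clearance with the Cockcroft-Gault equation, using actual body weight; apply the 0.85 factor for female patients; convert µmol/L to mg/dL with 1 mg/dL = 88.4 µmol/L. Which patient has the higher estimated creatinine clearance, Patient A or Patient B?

Patient A

Patient A: CrCl = (140 − 41) × 83.2 / (72 × 2.3) = 8236.8 / 165.60 ≈ 49.7 mL/min
Patient B: SCr = 195 / 88.4 = 2.206 mg/dL
Patient B: CrCl = (140 − 90) × 79 / (72 × 2.206) × 0.85 = 3950.0 / 158.83 × 0.85 ≈ 21.1 mL/min
49.7 vs 21.1 mL/min → Patient A is higher.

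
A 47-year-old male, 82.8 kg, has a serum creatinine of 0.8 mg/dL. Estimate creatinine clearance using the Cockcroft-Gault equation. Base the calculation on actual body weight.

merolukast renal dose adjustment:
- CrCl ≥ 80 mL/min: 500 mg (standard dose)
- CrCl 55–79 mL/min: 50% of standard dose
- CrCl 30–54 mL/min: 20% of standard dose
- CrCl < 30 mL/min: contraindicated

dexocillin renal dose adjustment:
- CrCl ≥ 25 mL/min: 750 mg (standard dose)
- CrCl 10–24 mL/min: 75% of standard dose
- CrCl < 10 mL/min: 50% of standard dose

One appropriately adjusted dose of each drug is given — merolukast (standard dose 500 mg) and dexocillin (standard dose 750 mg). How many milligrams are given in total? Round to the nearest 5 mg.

1250 mg

CrCl = (140 − 47) × 82.8 / (72 × 0.8) = 7700.4 / 57.60 ≈ 133.7 mL/min
CrCl ≈ 134 mL/min.
merolukast: ≥ 80 mL/min → 100% of 500 mg = 500 mg.
dexocillin: ≥ 25 mL/min → 100% of 750 mg = 750 mg.
Total = 500 + 750 = 1250 mg.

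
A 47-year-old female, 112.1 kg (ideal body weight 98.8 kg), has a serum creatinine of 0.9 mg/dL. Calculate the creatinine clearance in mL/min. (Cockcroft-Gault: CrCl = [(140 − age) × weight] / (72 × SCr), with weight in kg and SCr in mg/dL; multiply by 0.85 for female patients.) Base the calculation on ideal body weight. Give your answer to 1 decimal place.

120.5 mL/min

CrCl = (140 − 47) × 98.8 / (72 × 0.9) × 0.85 = 9188.4 / 64.80 × 0.85 ≈ 120.5 mL/min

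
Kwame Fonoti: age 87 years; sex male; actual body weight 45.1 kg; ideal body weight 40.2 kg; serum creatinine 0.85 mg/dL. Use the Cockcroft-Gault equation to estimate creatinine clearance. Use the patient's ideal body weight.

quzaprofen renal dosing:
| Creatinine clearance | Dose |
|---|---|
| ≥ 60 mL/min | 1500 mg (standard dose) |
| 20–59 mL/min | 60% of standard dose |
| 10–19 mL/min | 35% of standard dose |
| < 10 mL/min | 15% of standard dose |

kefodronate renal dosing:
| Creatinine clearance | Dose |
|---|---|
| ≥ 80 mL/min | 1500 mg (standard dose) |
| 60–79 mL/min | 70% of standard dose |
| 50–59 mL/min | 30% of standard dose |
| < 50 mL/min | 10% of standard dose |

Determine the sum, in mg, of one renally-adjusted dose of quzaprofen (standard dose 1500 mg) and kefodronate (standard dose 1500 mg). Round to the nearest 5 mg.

CrCl = (140 − 87) × 40.2 / (72 × 0.85) = 2130.6 / 61.20 ≈ 34.8 mL/min
CrCl ≈ 35 mL/min.
quzaprofen: 20–59 mL/min → 60% of 1500 mg = 900 mg.
kefodronate: < 50 mL/min → 10% of 1500 mg = 150 mg.
Total = 900 + 150 = 1050 mg.

1050 mg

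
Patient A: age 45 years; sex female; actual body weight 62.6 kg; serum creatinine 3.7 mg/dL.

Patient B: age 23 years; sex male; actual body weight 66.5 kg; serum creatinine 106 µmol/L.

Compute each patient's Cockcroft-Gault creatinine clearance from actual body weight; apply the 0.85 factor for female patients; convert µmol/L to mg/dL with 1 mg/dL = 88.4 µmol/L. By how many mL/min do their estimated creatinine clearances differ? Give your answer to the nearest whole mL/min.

Patient A: CrCl = (140 − 45) × 62.6 / (72 × 3.7) × 0.85 = 5947.0 / 266.40 × 0.85 ≈ 19.0 mL/min
Patient B: SCr = 106 / 88.4 = 1.199 mg/dL
Patient B: CrCl = (140 − 23) × 66.5 / (72 × 1.199) = 7780.5 / 86.33 ≈ 90.1 mL/min
|19.0 − 90.1| = 71.1 mL/min

71 mL/min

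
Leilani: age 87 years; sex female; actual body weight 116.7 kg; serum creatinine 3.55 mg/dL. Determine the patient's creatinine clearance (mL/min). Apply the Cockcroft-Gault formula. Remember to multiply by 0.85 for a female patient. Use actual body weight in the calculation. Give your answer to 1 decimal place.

20.6 mL/min

CrCl = (140 − 87) × 116.7 / (72 × 3.55) × 0.85 = 6185.1 / 255.60 × 0.85 ≈ 20.6 mL/min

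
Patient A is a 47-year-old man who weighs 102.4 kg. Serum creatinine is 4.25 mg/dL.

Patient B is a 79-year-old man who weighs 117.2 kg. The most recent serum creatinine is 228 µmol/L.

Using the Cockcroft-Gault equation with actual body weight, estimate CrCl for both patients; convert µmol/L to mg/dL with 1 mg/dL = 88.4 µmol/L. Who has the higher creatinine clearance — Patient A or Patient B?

Patient A: CrCl = (140 − 47) × 102.4 / (72 × 4.25) = 9523.2 / 306.00 ≈ 31.1 mL/min
Patient B: SCr = 228 / 88.4 = 2.579 mg/dL
Patient B: CrCl = (140 − 79) × 117.2 / (72 × 2.579) = 7149.2 / 185.69 ≈ 38.5 mL/min
31.1 vs 38.5 mL/min → Patient B is higher.

Patient B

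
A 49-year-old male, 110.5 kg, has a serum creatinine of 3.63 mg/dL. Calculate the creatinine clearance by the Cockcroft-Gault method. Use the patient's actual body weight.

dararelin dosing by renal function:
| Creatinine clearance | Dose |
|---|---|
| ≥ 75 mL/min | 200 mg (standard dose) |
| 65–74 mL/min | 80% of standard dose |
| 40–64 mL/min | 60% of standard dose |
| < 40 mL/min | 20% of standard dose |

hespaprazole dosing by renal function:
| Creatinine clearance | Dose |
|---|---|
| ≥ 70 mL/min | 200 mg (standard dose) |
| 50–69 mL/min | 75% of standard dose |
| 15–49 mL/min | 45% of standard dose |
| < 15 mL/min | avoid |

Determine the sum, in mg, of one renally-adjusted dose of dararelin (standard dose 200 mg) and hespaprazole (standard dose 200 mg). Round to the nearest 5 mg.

CrCl = (140 − 49) × 110.5 / (72 × 3.63) = 10055.5 / 261.36 ≈ 38.5 mL/min
CrCl ≈ 38 mL/min.
dararelin: < 40 mL/min → 20% of 200 mg = 40 mg.
hespaprazole: 15–49 mL/min → 45% of 200 mg = 90 mg.
Total = 40 + 90 = 130 mg.

130 mg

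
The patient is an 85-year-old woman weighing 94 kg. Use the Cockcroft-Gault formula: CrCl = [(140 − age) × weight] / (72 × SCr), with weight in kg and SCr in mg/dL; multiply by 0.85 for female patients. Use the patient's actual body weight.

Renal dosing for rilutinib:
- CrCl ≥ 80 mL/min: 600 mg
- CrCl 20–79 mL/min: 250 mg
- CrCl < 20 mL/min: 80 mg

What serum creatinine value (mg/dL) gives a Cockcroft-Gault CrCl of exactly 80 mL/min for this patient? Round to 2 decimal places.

Standard dose requires CrCl ≥ 80 mL/min.
Set (140 − 85) × 94 × 0.85 / (72 × SCr) = 80
SCr = (140 − 85) × 94 × 0.85 / (72 × 80) = 0.763 mg/dL

0.76 mg/dL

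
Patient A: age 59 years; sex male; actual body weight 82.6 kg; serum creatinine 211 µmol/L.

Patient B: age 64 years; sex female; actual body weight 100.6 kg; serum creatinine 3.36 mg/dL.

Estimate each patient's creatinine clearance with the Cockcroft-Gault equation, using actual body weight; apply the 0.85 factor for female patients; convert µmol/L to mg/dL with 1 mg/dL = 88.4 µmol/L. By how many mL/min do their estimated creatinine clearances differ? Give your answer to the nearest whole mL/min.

Patient A: SCr = 211 / 88.4 = 2.387 mg/dL
Patient A: CrCl = (140 − 59) × 82.6 / (72 × 2.387) = 6690.6 / 171.86 ≈ 38.9 mL/min
Patient B: CrCl = (140 − 64) × 100.6 / (72 × 3.36) × 0.85 = 7645.6 / 241.92 × 0.85 ≈ 26.9 mL/min
|38.9 − 26.9| = 12.0 mL/min

12 mL/min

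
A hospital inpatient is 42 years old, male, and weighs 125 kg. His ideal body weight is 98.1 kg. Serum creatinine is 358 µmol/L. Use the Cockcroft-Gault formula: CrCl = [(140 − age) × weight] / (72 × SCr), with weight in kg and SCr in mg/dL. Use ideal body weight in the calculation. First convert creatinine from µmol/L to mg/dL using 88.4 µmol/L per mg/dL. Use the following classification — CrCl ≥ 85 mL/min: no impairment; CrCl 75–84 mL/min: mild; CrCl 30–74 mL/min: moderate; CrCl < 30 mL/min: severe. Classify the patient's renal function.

SCr = 358 / 88.4 = 4.05 mg/dL
CrCl = (140 − 42) × 98.1 / (72 × 4.05) = 9613.8 / 291.60 ≈ 33.0 mL/min
33 mL/min falls in the 'moderate' range.

moderate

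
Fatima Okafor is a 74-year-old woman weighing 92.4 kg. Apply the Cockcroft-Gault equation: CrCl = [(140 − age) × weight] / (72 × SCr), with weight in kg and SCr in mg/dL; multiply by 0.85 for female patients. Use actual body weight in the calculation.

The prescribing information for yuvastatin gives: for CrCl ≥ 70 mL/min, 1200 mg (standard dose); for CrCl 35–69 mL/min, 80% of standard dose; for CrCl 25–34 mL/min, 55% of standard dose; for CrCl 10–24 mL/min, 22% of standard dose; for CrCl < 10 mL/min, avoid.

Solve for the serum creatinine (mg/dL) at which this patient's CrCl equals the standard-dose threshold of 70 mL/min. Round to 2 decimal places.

Standard dose requires CrCl ≥ 70 mL/min.
Set (140 − 74) × 92.4 × 0.85 / (72 × SCr) = 70
SCr = (140 − 74) × 92.4 × 0.85 / (72 × 70) = 1.028 mg/dL

1.03 mg/dL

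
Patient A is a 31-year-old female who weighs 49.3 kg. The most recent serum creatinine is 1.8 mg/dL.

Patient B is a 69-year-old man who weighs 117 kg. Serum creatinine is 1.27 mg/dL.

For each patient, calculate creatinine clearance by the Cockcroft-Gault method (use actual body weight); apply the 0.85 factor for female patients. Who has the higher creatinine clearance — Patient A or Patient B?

Patient A: CrCl = (140 − 31) × 49.3 / (72 × 1.8) × 0.85 = 5373.7 / 129.60 × 0.85 ≈ 35.2 mL/min
Patient B: CrCl = (140 − 69) × 117 / (72 × 1.27) = 8307.0 / 91.44 ≈ 90.8 mL/min
35.2 vs 90.8 mL/min → Patient B is higher.

Patient B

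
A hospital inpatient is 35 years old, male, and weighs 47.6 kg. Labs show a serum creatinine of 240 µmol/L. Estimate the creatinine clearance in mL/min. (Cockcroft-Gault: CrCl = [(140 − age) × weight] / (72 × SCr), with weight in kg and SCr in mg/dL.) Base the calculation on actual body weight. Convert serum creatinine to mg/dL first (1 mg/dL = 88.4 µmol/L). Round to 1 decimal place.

25.6 mL/min

SCr = 240 / 88.4 = 2.715 mg/dL
CrCl = (140 − 35) × 47.6 / (72 × 2.715) = 4998.0 / 195.48 ≈ 25.6 mL/min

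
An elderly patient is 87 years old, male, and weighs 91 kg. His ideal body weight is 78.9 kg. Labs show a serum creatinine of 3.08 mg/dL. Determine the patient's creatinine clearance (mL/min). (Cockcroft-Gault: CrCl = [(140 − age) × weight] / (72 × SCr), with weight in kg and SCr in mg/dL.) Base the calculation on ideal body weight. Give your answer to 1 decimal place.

18.9 mL/min

CrCl = (140 − 87) × 78.9 / (72 × 3.08) = 4181.7 / 221.76 ≈ 18.9 mL/min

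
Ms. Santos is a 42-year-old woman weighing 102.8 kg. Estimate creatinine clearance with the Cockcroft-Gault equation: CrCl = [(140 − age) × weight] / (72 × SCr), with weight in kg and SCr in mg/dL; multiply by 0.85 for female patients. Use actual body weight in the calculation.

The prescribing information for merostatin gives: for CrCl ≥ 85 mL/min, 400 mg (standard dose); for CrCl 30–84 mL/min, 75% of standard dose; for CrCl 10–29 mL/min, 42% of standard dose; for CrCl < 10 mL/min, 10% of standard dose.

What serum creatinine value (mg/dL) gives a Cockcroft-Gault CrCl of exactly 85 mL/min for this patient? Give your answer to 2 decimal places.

1.40 mg/dL

Standard dose requires CrCl ≥ 85 mL/min.
Set (140 − 42) × 102.8 × 0.85 / (72 × SCr) = 85
SCr = (140 − 42) × 102.8 × 0.85 / (72 × 85) = 1.399 mg/dL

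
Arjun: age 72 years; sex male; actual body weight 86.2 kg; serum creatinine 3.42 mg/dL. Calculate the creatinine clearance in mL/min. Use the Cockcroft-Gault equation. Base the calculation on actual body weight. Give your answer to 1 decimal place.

CrCl = (140 − 72) × 86.2 / (72 × 3.42) = 5861.6 / 246.24 ≈ 23.8 mL/min

23.8 mL/min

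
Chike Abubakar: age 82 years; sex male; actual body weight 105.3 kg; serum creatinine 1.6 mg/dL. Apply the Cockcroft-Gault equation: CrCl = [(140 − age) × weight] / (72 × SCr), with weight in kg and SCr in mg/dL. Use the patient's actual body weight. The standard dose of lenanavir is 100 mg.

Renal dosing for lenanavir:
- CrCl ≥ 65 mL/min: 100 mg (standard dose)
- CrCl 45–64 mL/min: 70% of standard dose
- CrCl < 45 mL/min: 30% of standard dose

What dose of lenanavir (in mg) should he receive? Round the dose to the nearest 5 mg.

CrCl = (140 − 82) × 105.3 / (72 × 1.6) = 6107.4 / 115.20 ≈ 53.0 mL/min
CrCl ≈ 53 mL/min → bracket 45–64 mL/min.
70% of 100 mg = 70 mg

70 mg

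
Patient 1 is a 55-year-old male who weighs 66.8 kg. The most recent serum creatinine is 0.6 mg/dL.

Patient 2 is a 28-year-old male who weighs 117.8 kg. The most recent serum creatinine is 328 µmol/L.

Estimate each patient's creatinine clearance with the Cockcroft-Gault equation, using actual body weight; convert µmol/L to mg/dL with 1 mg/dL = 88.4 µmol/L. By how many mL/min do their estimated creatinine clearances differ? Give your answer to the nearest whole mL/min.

Patient 1: CrCl = (140 − 55) × 66.8 / (72 × 0.6) = 5678.0 / 43.20 ≈ 131.4 mL/min
Patient 2: SCr = 328 / 88.4 = 3.71 mg/dL
Patient 2: CrCl = (140 − 28) × 117.8 / (72 × 3.71) = 13193.6 / 267.12 ≈ 49.4 mL/min
|131.4 − 49.4| = 82.0 mL/min

82 mL/min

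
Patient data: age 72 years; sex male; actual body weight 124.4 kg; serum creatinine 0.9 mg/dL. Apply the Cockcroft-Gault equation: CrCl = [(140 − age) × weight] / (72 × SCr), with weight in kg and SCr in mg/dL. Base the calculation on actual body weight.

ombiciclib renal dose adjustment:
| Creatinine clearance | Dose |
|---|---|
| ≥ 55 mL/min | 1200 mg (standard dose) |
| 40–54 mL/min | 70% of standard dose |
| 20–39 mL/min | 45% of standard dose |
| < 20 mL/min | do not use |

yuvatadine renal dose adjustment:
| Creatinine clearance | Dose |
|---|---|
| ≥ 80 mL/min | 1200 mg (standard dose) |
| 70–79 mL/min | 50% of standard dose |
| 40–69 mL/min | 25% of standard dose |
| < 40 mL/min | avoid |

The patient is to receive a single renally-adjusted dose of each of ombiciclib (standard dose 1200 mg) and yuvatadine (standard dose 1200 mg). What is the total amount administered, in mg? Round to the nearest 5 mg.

2400 mg

CrCl = (140 − 72) × 124.4 / (72 × 0.9) = 8459.2 / 64.80 ≈ 130.5 mL/min
CrCl ≈ 131 mL/min.
ombiciclib: ≥ 55 mL/min → 100% of 1200 mg = 1200 mg.
yuvatadine: ≥ 80 mL/min → 100% of 1200 mg = 1200 mg.
Total = 1200 + 1200 = 2400 mg.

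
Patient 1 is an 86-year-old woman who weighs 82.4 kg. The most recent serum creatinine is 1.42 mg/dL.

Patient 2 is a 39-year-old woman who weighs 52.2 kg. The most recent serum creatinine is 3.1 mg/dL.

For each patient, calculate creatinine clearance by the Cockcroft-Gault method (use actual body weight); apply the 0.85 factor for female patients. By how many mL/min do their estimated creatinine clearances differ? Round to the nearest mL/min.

17 mL/min

Patient 1: CrCl = (140 − 86) × 82.4 / (72 × 1.42) × 0.85 = 4449.6 / 102.24 × 0.85 ≈ 37.0 mL/min
Patient 2: CrCl = (140 − 39) × 52.2 / (72 × 3.1) × 0.85 = 5272.2 / 223.20 × 0.85 ≈ 20.1 mL/min
|37.0 − 20.1| = 16.9 mL/min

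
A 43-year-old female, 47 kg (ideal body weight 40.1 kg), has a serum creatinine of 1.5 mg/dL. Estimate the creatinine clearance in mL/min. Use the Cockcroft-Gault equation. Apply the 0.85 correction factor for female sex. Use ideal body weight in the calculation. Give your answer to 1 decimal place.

30.6 mL/min

CrCl = (140 − 43) × 40.1 / (72 × 1.5) × 0.85 = 3889.7 / 108.00 × 0.85 ≈ 30.6 mL/min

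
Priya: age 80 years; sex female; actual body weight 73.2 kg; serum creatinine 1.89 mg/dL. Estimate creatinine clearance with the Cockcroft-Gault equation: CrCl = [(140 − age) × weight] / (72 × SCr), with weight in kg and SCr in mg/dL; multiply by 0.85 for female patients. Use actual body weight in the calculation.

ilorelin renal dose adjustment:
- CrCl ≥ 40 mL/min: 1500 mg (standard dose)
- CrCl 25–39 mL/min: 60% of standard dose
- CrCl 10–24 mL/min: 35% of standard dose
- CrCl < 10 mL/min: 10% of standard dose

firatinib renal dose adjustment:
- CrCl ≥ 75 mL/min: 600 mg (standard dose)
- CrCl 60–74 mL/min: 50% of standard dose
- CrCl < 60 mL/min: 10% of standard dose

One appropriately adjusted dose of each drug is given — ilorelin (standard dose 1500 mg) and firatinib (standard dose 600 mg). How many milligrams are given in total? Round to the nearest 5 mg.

CrCl = (140 − 80) × 73.2 / (72 × 1.89) × 0.85 = 4392.0 / 136.08 × 0.85 ≈ 27.4 mL/min
CrCl ≈ 27 mL/min.
ilorelin: 25–39 mL/min → 60% of 1500 mg = 900 mg.
firatinib: < 60 mL/min → 10% of 600 mg = 60 mg.
Total = 900 + 60 = 960 mg.

960 mg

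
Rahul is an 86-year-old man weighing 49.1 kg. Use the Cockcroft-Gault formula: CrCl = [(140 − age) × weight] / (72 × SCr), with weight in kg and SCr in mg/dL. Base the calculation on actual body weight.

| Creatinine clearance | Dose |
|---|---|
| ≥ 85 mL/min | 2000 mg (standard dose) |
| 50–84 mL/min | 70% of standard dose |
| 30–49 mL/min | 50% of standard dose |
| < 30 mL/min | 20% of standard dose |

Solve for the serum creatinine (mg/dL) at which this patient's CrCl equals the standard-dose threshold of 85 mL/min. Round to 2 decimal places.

Standard dose requires CrCl ≥ 85 mL/min.
Set (140 − 86) × 49.1 / (72 × SCr) = 85
SCr = (140 − 86) × 49.1 / (72 × 85) = 0.433 mg/dL

0.43 mg/dL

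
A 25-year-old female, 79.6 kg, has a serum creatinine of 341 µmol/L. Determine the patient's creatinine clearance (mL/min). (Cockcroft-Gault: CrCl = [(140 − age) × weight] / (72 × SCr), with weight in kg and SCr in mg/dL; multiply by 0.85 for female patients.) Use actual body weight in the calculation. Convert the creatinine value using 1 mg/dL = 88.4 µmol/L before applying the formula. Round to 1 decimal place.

SCr = 341 / 88.4 = 3.857 mg/dL
CrCl = (140 − 25) × 79.6 / (72 × 3.857) × 0.85 = 9154.0 / 277.70 × 0.85 ≈ 28.0 mL/min

28.0 mL/min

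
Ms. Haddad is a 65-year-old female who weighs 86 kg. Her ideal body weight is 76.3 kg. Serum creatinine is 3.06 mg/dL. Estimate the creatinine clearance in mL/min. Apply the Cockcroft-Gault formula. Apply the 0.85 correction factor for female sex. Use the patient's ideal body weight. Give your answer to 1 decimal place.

22.1 mL/min

CrCl = (140 − 65) × 76.3 / (72 × 3.06) × 0.85 = 5722.5 / 220.32 × 0.85 ≈ 22.1 mL/min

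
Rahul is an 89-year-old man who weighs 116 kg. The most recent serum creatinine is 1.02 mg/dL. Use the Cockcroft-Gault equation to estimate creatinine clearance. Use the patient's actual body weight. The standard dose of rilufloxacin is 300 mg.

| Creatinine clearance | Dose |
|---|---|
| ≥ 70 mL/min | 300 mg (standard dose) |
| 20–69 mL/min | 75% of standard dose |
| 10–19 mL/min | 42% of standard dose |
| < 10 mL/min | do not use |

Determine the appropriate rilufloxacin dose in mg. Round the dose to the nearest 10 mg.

CrCl = (140 − 89) × 116 / (72 × 1.02) = 5916.0 / 73.44 ≈ 80.6 mL/min
CrCl ≈ 81 mL/min → bracket ≥ 70 mL/min.
100% of 300 mg = 300 mg

300 mg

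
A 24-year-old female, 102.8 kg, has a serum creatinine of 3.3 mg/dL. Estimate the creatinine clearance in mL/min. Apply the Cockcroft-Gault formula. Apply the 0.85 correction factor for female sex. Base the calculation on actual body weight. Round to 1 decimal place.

CrCl = (140 − 24) × 102.8 / (72 × 3.3) × 0.85 = 11924.8 / 237.60 × 0.85 ≈ 42.7 mL/min

42.7 mL/min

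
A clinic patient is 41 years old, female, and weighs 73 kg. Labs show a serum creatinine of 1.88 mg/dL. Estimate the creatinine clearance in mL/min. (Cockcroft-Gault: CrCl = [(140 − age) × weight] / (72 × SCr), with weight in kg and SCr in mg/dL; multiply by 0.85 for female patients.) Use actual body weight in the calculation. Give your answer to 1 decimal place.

CrCl = (140 − 41) × 73 / (72 × 1.88) × 0.85 = 7227.0 / 135.36 × 0.85 ≈ 45.4 mL/min

45.4 mL/min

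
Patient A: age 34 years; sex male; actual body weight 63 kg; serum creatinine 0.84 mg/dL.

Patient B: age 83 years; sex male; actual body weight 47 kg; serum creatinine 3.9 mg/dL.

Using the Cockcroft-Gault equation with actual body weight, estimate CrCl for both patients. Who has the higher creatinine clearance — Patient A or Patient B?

Patient A

Patient A: CrCl = (140 − 34) × 63 / (72 × 0.84) = 6678.0 / 60.48 ≈ 110.4 mL/min
Patient B: CrCl = (140 − 83) × 47 / (72 × 3.9) = 2679.0 / 280.80 ≈ 9.5 mL/min
110.4 vs 9.5 mL/min → Patient A is higher.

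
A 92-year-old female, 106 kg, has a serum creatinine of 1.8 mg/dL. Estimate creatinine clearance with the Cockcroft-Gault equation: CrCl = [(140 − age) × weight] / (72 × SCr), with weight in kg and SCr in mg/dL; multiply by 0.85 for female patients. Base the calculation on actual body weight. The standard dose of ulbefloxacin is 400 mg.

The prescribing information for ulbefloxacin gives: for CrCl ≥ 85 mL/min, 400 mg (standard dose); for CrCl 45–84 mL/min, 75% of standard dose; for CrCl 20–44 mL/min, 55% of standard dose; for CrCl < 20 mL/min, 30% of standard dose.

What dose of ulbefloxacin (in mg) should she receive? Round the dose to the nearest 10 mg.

CrCl = (140 − 92) × 106 / (72 × 1.8) × 0.85 = 5088.0 / 129.60 × 0.85 ≈ 33.4 mL/min
CrCl ≈ 33 mL/min → bracket 20–44 mL/min.
55% of 400 mg = 220 mg

220 mg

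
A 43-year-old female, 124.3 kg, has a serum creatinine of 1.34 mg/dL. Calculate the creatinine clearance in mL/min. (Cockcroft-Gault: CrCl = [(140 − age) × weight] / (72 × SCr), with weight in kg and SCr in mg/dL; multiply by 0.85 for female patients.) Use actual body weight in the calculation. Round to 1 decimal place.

CrCl = (140 − 43) × 124.3 / (72 × 1.34) × 0.85 = 12057.1 / 96.48 × 0.85 ≈ 106.2 mL/min

106.2 mL/min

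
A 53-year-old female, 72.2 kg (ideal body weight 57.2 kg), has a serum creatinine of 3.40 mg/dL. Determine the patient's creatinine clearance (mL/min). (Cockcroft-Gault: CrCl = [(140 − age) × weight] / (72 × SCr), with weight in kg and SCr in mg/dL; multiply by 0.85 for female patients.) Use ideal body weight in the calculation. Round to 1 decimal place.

17.3 mL/min

CrCl = (140 − 53) × 57.2 / (72 × 3.4) × 0.85 = 4976.4 / 244.80 × 0.85 ≈ 17.3 mL/min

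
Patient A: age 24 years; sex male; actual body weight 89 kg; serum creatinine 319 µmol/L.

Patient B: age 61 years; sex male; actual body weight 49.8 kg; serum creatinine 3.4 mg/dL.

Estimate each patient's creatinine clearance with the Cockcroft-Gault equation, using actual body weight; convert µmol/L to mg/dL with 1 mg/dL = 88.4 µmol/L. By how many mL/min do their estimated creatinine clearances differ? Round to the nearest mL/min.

Patient A: SCr = 319 / 88.4 = 3.609 mg/dL
Patient A: CrCl = (140 − 24) × 89 / (72 × 3.609) = 10324.0 / 259.85 ≈ 39.7 mL/min
Patient B: CrCl = (140 − 61) × 49.8 / (72 × 3.4) = 3934.2 / 244.80 ≈ 16.1 mL/min
|39.7 − 16.1| = 23.6 mL/min

24 mL/min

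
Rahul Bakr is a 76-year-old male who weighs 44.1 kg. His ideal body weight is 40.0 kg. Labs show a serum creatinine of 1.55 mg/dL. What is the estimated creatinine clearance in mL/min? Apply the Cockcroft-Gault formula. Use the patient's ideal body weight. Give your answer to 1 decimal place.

22.9 mL/min

CrCl = (140 − 76) × 40 / (72 × 1.55) = 2560.0 / 111.60 ≈ 22.9 mL/min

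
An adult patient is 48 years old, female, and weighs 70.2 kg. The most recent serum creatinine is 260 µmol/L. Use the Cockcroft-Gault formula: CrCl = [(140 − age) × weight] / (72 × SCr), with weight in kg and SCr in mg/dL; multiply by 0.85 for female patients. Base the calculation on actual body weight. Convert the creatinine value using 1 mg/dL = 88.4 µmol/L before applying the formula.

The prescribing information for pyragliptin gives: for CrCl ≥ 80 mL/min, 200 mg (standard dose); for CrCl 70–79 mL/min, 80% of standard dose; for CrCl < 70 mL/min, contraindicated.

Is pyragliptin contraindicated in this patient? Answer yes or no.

yes

SCr = 260 / 88.4 = 2.941 mg/dL
CrCl = (140 − 48) × 70.2 / (72 × 2.941) × 0.85 = 6458.4 / 211.75 × 0.85 ≈ 25.9 mL/min
CrCl ≈ 26 mL/min, which is < 70 mL/min.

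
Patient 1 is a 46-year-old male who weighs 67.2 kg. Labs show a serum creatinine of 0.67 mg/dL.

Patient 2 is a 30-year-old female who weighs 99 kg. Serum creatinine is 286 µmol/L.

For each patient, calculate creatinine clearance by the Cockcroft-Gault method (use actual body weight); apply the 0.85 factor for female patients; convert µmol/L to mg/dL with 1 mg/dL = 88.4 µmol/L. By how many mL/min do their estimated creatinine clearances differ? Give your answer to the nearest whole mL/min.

91 mL/min

Patient 1: CrCl = (140 − 46) × 67.2 / (72 × 0.67) = 6316.8 / 48.24 ≈ 130.9 mL/min
Patient 2: SCr = 286 / 88.4 = 3.235 mg/dL
Patient 2: CrCl = (140 − 30) × 99 / (72 × 3.235) × 0.85 = 10890.0 / 232.92 × 0.85 ≈ 39.7 mL/min
|130.9 − 39.7| = 91.2 mL/min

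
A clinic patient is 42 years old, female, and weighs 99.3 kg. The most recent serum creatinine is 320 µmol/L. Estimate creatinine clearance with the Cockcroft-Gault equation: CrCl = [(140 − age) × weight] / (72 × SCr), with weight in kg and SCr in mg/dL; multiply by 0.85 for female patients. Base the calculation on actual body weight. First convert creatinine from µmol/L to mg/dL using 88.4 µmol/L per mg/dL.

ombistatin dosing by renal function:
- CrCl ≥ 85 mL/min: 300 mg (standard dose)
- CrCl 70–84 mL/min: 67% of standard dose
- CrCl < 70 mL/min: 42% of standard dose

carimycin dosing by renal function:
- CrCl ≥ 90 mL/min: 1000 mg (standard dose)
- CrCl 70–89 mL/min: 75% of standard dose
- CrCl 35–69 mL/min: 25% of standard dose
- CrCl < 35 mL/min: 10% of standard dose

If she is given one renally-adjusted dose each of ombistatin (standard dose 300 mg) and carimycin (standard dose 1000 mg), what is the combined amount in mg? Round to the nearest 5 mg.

SCr = 320 / 88.4 = 3.62 mg/dL
CrCl = (140 − 42) × 99.3 / (72 × 3.62) × 0.85 = 9731.4 / 260.64 × 0.85 ≈ 31.7 mL/min
CrCl ≈ 32 mL/min.
ombistatin: < 70 mL/min → 42% of 300 mg = 126 mg.
carimycin: < 35 mL/min → 10% of 1000 mg = 100 mg.
Total = 126 + 100 = 226 mg.

225 mg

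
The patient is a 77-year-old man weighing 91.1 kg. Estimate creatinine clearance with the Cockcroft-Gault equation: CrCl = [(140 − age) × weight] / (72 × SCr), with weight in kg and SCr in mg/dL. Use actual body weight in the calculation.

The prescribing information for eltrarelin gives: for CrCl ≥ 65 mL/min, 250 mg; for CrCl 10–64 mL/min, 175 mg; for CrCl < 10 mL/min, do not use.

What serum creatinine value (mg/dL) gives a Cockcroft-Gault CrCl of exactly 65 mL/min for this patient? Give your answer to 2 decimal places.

Standard dose requires CrCl ≥ 65 mL/min.
Set (140 − 77) × 91.1 / (72 × SCr) = 65
SCr = (140 − 77) × 91.1 / (72 × 65) = 1.226 mg/dL

1.23 mg/dL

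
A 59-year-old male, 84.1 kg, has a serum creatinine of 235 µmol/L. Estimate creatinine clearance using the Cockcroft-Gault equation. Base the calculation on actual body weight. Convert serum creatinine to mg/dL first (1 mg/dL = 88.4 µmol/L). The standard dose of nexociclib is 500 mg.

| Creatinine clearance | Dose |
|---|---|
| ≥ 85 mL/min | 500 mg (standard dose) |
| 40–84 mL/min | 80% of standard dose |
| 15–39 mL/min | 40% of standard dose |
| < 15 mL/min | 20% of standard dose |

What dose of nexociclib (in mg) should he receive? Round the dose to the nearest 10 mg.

SCr = 235 / 88.4 = 2.658 mg/dL
CrCl = (140 − 59) × 84.1 / (72 × 2.658) = 6812.1 / 191.38 ≈ 35.6 mL/min
CrCl ≈ 36 mL/min → bracket 15–39 mL/min.
40% of 500 mg = 200 mg

200 mg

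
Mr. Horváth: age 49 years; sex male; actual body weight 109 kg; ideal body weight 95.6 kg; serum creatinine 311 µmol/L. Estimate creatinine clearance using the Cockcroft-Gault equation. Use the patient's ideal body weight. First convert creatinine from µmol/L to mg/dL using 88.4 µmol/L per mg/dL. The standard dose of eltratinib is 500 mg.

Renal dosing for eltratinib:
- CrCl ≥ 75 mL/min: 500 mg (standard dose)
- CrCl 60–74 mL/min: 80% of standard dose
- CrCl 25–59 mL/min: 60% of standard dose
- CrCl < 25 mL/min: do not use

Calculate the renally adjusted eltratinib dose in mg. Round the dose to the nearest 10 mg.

SCr = 311 / 88.4 = 3.518 mg/dL
CrCl = (140 − 49) × 95.6 / (72 × 3.518) = 8699.6 / 253.30 ≈ 34.3 mL/min
CrCl ≈ 34 mL/min → bracket 25–59 mL/min.
60% of 500 mg = 300 mg

300 mg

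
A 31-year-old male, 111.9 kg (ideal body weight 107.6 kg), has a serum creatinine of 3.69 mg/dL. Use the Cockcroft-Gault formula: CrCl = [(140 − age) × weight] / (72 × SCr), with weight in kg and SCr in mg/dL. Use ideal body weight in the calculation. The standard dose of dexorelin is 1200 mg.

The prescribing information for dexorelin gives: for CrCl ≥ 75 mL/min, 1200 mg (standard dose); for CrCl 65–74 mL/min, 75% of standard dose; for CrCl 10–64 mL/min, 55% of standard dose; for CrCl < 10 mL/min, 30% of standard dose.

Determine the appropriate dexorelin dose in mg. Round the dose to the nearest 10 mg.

CrCl = (140 − 31) × 107.6 / (72 × 3.69) = 11728.4 / 265.68 ≈ 44.1 mL/min
CrCl ≈ 44 mL/min → bracket 10–64 mL/min.
55% of 1200 mg = 660 mg

660 mg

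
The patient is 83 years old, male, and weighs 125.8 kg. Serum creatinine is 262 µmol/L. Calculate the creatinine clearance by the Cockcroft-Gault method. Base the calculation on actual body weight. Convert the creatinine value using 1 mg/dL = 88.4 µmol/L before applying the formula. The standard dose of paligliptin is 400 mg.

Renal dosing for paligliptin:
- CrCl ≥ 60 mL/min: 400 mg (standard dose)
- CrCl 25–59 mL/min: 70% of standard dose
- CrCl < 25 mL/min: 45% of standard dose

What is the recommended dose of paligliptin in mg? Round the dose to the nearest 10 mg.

SCr = 262 / 88.4 = 2.964 mg/dL
CrCl = (140 − 83) × 125.8 / (72 × 2.964) = 7170.6 / 213.41 ≈ 33.6 mL/min
CrCl ≈ 34 mL/min → bracket 25–59 mL/min.
70% of 400 mg = 280 mg

280 mg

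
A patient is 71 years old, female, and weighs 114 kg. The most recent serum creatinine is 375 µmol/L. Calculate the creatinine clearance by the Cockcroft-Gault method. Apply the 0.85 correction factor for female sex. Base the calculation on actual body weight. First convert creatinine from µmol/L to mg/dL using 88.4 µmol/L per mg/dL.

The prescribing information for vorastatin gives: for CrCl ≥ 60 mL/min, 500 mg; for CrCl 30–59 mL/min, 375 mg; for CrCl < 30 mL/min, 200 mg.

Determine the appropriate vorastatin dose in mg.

200 mg

SCr = 375 / 88.4 = 4.242 mg/dL
CrCl = (140 − 71) × 114 / (72 × 4.242) × 0.85 = 7866.0 / 305.42 × 0.85 ≈ 21.9 mL/min
CrCl ≈ 22 mL/min → bracket < 30 mL/min.
Dose for this bracket: 200 mg.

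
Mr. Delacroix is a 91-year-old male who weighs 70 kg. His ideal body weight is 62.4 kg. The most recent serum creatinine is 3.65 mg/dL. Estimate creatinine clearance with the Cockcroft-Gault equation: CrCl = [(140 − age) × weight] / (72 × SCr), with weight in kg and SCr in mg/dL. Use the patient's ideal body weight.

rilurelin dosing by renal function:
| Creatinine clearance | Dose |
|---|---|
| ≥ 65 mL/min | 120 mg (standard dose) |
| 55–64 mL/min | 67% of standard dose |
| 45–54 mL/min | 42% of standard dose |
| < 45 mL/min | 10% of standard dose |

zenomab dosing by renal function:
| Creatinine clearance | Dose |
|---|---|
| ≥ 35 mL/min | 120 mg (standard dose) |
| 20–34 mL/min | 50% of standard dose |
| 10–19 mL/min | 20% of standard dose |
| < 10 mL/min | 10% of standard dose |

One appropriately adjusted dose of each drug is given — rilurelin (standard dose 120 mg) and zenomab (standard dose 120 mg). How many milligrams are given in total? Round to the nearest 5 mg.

35 mg

CrCl = (140 − 91) × 62.4 / (72 × 3.65) = 3057.6 / 262.80 ≈ 11.6 mL/min
CrCl ≈ 12 mL/min.
rilurelin: < 45 mL/min → 10% of 120 mg = 12 mg.
zenomab: 10–19 mL/min → 20% of 120 mg = 24 mg.
Total = 12 + 24 = 36 mg.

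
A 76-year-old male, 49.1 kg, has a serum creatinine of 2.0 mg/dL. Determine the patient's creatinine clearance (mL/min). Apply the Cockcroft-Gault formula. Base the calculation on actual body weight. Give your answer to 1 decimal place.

CrCl = (140 − 76) × 49.1 / (72 × 2) = 3142.4 / 144.00 ≈ 21.8 mL/min

21.8 mL/min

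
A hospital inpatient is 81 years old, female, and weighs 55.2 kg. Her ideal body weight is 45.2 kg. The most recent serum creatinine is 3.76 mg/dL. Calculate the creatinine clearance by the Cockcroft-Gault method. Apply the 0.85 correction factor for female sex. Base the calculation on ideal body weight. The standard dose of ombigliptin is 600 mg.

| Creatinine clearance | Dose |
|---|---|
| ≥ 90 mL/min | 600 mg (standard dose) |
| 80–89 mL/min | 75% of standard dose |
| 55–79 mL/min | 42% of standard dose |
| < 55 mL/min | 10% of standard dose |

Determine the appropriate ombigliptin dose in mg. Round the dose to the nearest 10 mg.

CrCl = (140 − 81) × 45.2 / (72 × 3.76) × 0.85 = 2666.8 / 270.72 × 0.85 ≈ 8.4 mL/min
CrCl ≈ 8 mL/min → bracket < 55 mL/min.
10% of 600 mg = 60 mg

60 mg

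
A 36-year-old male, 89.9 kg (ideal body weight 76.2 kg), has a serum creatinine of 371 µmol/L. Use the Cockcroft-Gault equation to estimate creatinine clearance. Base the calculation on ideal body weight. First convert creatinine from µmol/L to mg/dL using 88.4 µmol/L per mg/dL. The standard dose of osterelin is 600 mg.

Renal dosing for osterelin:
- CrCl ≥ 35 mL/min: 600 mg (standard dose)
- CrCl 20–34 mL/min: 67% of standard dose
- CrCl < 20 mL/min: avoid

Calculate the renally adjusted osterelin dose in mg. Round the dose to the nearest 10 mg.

400 mg

SCr = 371 / 88.4 = 4.197 mg/dL
CrCl = (140 − 36) × 76.2 / (72 × 4.197) = 7924.8 / 302.18 ≈ 26.2 mL/min
CrCl ≈ 26 mL/min → bracket 20–34 mL/min.
67% of 600 mg = 402 mg → 400 mg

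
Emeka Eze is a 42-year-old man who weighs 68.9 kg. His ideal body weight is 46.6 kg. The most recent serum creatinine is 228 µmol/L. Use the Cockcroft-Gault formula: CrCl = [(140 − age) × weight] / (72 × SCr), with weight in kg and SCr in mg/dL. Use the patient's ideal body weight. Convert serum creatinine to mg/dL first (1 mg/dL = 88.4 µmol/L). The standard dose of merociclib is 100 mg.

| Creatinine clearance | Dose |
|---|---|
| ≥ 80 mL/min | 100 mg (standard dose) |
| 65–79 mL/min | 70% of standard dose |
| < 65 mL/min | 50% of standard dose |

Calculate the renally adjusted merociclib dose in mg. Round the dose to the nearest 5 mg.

SCr = 228 / 88.4 = 2.579 mg/dL
CrCl = (140 − 42) × 46.6 / (72 × 2.579) = 4566.8 / 185.69 ≈ 24.6 mL/min
CrCl ≈ 25 mL/min → bracket < 65 mL/min.
50% of 100 mg = 50 mg

50 mg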